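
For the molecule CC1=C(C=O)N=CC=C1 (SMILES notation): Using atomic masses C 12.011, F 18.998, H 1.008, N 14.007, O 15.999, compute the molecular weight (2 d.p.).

First, the molecular formula is C7H7NO (counting implicit H from valence).
  C: 7 × 12.011 = 84.077
  H: 7 × 1.008 = 7.056
  N: 1 × 14.007 = 14.007
  O: 1 × 15.999 = 15.999
Sum: 7×12.011 + 7×1.008 + 1×14.007 + 1×15.999 = 121.139 → 121.14 g/mol.

121.14 g/mol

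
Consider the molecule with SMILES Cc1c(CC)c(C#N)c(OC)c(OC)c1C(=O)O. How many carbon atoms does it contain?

13

Count every carbon token in the SMILES (each C, including those in ring-closure positions and inside branches).
Carbon count: 13.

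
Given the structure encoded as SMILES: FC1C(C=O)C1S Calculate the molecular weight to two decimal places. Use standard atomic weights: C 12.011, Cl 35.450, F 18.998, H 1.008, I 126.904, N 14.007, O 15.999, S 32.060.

120.14 g/mol

First, the molecular formula is C4H5FOS (counting implicit H from valence).
  C: 4 × 12.011 = 48.044
  F: 1 × 18.998 = 18.998
  H: 5 × 1.008 = 5.040
  O: 1 × 15.999 = 15.999
  S: 1 × 32.060 = 32.060
Sum: 4×12.011 + 1×18.998 + 5×1.008 + 1×15.999 + 1×32.060 = 120.141 → 120.14 g/mol.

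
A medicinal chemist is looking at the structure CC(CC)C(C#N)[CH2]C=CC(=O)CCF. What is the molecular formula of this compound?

C12H18FNO

Walk through each heavy atom and fill implicit hydrogens from standard valence (C 4, N 3, O 2, S 2, halogen 1):
  atom 1: C, bond orders sum to 1 (valence 4) → 3 H
  atom 2: C, bond orders sum to 3 (valence 4) → 1 H
  atom 3: C, bond orders sum to 2 (valence 4) → 2 H
  atom 4: C, bond orders sum to 1 (valence 4) → 3 H
  atom 5: C, bond orders sum to 3 (valence 4) → 1 H
  atom 6: C, bond orders sum to 4 (valence 4) → 0 H
  atom 7: N, bond orders sum to 3 (valence 3) → 0 H
  atom 8: C with explicit H count 2
  atom 9: C, bond orders sum to 3 (valence 4) → 1 H
  atom 10: C, bond orders sum to 3 (valence 4) → 1 H
  atom 11: C, bond orders sum to 4 (valence 4) → 0 H
  atom 12: O, bond orders sum to 2 (valence 2) → 0 H
  atom 13: C, bond orders sum to 2 (valence 4) → 2 H
  atom 14: C, bond orders sum to 2 (valence 4) → 2 H
  atom 15: F (halogen, monovalent) → 0 H
Totals → C:12, H:18, F:1, N:1, O:1.
In Hill order: C12H18FNO.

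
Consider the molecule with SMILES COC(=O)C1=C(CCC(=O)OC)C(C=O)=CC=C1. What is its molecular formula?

C13H14O5

Walk through each heavy atom and fill implicit hydrogens from standard valence (C 4, N 3, O 2, S 2, halogen 1):
  atom 1: C, bond orders sum to 1 (valence 4) → 3 H
  atom 2: O, bond orders sum to 2 (valence 2) → 0 H
  atom 3: C, bond orders sum to 4 (valence 4) → 0 H
  atom 4: O, bond orders sum to 2 (valence 2) → 0 H
  atom 5: C, bond orders sum to 4 (valence 4) → 0 H
  atom 6: C, bond orders sum to 4 (valence 4) → 0 H
  atom 7: C, bond orders sum to 2 (valence 4) → 2 H
  atom 8: C, bond orders sum to 2 (valence 4) → 2 H
  atom 9: C, bond orders sum to 4 (valence 4) → 0 H
  atom 10: O, bond orders sum to 2 (valence 2) → 0 H
  atom 11: O, bond orders sum to 2 (valence 2) → 0 H
  atom 12: C, bond orders sum to 1 (valence 4) → 3 H
  atom 13: C, bond orders sum to 4 (valence 4) → 0 H
  atom 14: C, bond orders sum to 3 (valence 4) → 1 H
  atom 15: O, bond orders sum to 2 (valence 2) → 0 H
  atom 16: C, bond orders sum to 3 (valence 4) → 1 H
  atom 17: C, bond orders sum to 3 (valence 4) → 1 H
  atom 18: C, bond orders sum to 3 (valence 4) → 1 H
Totals → C:13, H:14, O:5.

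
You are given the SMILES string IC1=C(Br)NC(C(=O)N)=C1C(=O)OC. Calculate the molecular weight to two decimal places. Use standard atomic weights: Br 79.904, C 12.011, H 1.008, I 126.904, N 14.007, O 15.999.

First, the molecular formula is C7H6BrIN2O3 (counting implicit H from valence).
  Br: 1 × 79.904 = 79.904
  C: 7 × 12.011 = 84.077
  H: 6 × 1.008 = 6.048
  I: 1 × 126.904 = 126.904
  N: 2 × 14.007 = 28.014
  O: 3 × 15.999 = 47.997
Sum: 1×79.904 + 7×12.011 + 6×1.008 + 1×126.904 + 2×14.007 + 3×15.999 = 372.944 → 372.94 g/mol.

372.94 g/mol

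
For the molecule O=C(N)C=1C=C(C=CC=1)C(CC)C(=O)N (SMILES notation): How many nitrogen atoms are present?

2

Scan the SMILES for N atoms (remember two-letter symbols like Cl and Br are single atoms).
Nitrogen count: 2.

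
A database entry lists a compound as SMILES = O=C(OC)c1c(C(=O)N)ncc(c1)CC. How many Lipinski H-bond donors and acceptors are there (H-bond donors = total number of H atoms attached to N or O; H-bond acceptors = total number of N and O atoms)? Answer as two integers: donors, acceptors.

Donors: find every N or O and count the H atoms it carries.
  atom 1 (O): bond orders sum to 2 → 0 H
  atom 3 (O): bond orders sum to 2 → 0 H
  atom 8 (O): bond orders sum to 2 → 0 H
  atom 9 (N): bond orders sum to 1 → 2 H
  atom 10 (N): bond orders sum to 3 → 0 H
Lipinski HBD = 2.
Acceptors: N atoms = 2, O atoms = 3 → HBA = 5.

2, 5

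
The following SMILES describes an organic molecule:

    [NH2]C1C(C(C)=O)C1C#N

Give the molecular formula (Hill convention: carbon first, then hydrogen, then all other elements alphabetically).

Walk through each heavy atom and fill implicit hydrogens from standard valence (C 4, N 3, O 2, S 2, halogen 1):
  atom 1: N with explicit H count 2
  atom 2: C, bond orders sum to 3 (valence 4) → 1 H
  atom 3: C, bond orders sum to 3 (valence 4) → 1 H
  atom 4: C, bond orders sum to 4 (valence 4) → 0 H
  atom 5: C, bond orders sum to 1 (valence 4) → 3 H
  atom 6: O, bond orders sum to 2 (valence 2) → 0 H
  atom 7: C, bond orders sum to 3 (valence 4) → 1 H
  atom 8: C, bond orders sum to 4 (valence 4) → 0 H
  atom 9: N, bond orders sum to 3 (valence 3) → 0 H
Totals → C:6, H:8, N:2, O:1.

C6H8N2O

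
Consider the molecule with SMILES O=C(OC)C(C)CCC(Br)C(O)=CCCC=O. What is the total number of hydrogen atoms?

Walk through each heavy atom and fill implicit hydrogens from standard valence (C 4, N 3, O 2, S 2, halogen 1):
  atom 1: O, bond orders sum to 2 (valence 2) → 0 H
  atom 2: C, bond orders sum to 4 (valence 4) → 0 H
  atom 3: O, bond orders sum to 2 (valence 2) → 0 H
  atom 4: C, bond orders sum to 1 (valence 4) → 3 H
  atom 5: C, bond orders sum to 3 (valence 4) → 1 H
  atom 6: C, bond orders sum to 1 (valence 4) → 3 H
  atom 7: C, bond orders sum to 2 (valence 4) → 2 H
  atom 8: C, bond orders sum to 2 (valence 4) → 2 H
  atom 9: C, bond orders sum to 3 (valence 4) → 1 H
  atom 10: Br (halogen, monovalent) → 0 H
  atom 11: C, bond orders sum to 4 (valence 4) → 0 H
  atom 12: O, bond orders sum to 1 (valence 2) → 1 H
  atom 13: C, bond orders sum to 3 (valence 4) → 1 H
  atom 14: C, bond orders sum to 2 (valence 4) → 2 H
  atom 15: C, bond orders sum to 2 (valence 4) → 2 H
  atom 16: C, bond orders sum to 3 (valence 4) → 1 H
  atom 17: O, bond orders sum to 2 (valence 2) → 0 H
Total hydrogens: 19.

19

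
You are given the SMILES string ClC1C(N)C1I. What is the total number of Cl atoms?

1

Scan the SMILES for Cl atoms (remember two-letter symbols like Cl and Br are single atoms).
Chlorine count: 1.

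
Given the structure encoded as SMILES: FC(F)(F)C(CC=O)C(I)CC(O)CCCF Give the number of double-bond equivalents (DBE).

1

Molecular formula: C10H15F4IO2.
DoU = (2C + 2 + N − H − X) / 2, where X is the halogen count and O/S are ignored.
    = (2·10 + 2 + 0 − 15 − 5) / 2 = 2 / 2 = 1.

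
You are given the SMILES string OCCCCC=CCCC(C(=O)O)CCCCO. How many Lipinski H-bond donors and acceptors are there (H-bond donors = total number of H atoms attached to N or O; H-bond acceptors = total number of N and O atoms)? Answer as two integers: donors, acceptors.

Donors: find every N or O and count the H atoms it carries.
  atom 1 (O): bond orders sum to 1 → 1 H
  atom 12 (O): bond orders sum to 2 → 0 H
  atom 13 (O): bond orders sum to 1 → 1 H
  atom 18 (O): bond orders sum to 1 → 1 H
Lipinski HBD = 3.
Acceptors: N atoms = 0, O atoms = 4 → HBA = 4.

3, 4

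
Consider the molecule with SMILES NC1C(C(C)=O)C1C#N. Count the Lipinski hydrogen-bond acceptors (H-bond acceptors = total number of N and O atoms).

3

N atoms: 2; O atoms: 1.
Lipinski HBA = 2 + 1 = 3.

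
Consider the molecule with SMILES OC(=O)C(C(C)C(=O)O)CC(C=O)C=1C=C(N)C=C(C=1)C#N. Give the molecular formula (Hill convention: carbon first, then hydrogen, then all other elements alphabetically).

C15H16N2O5

Walk through each heavy atom and fill implicit hydrogens from standard valence (C 4, N 3, O 2, S 2, halogen 1):
  atom 1: O, bond orders sum to 1 (valence 2) → 1 H
  atom 2: C, bond orders sum to 4 (valence 4) → 0 H
  atom 3: O, bond orders sum to 2 (valence 2) → 0 H
  atom 4: C, bond orders sum to 3 (valence 4) → 1 H
  atom 5: C, bond orders sum to 3 (valence 4) → 1 H
  atom 6: C, bond orders sum to 1 (valence 4) → 3 H
  atom 7: C, bond orders sum to 4 (valence 4) → 0 H
  atom 8: O, bond orders sum to 2 (valence 2) → 0 H
  atom 9: O, bond orders sum to 1 (valence 2) → 1 H
  atom 10: C, bond orders sum to 2 (valence 4) → 2 H
  atom 11: C, bond orders sum to 3 (valence 4) → 1 H
  atom 12: C, bond orders sum to 3 (valence 4) → 1 H
  atom 13: O, bond orders sum to 2 (valence 2) → 0 H
  atom 14: C, bond orders sum to 4 (valence 4) → 0 H
  atom 15: C, bond orders sum to 3 (valence 4) → 1 H
  atom 16: C, bond orders sum to 4 (valence 4) → 0 H
  atom 17: N, bond orders sum to 1 (valence 3) → 2 H
  atom 18: C, bond orders sum to 3 (valence 4) → 1 H
  atom 19: C, bond orders sum to 4 (valence 4) → 0 H
  atom 20: C, bond orders sum to 3 (valence 4) → 1 H
  atom 21: C, bond orders sum to 4 (valence 4) → 0 H
  atom 22: N, bond orders sum to 3 (valence 3) → 0 H
Totals → C:15, H:16, N:2, O:5.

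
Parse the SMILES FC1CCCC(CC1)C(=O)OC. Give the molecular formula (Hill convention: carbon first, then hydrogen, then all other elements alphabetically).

Walk through each heavy atom and fill implicit hydrogens from standard valence (C 4, N 3, O 2, S 2, halogen 1):
  atom 1: F (halogen, monovalent) → 0 H
  atom 2: C, bond orders sum to 3 (valence 4) → 1 H
  atom 3: C, bond orders sum to 2 (valence 4) → 2 H
  atom 4: C, bond orders sum to 2 (valence 4) → 2 H
  atom 5: C, bond orders sum to 2 (valence 4) → 2 H
  atom 6: C, bond orders sum to 3 (valence 4) → 1 H
  atom 7: C, bond orders sum to 2 (valence 4) → 2 H
  atom 8: C, bond orders sum to 2 (valence 4) → 2 H
  atom 9: C, bond orders sum to 4 (valence 4) → 0 H
  atom 10: O, bond orders sum to 2 (valence 2) → 0 H
  atom 11: O, bond orders sum to 2 (valence 2) → 0 H
  atom 12: C, bond orders sum to 1 (valence 4) → 3 H
Totals → C:9, H:15, F:1, O:2.
In Hill order: C9H15FO2.

C9H15FO2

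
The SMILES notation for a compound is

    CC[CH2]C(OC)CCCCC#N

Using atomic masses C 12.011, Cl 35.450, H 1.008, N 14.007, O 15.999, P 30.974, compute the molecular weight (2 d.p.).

First, the molecular formula is C10H19NO (counting implicit H from valence).
  C: 10 × 12.011 = 120.110
  H: 19 × 1.008 = 19.152
  N: 1 × 14.007 = 14.007
  O: 1 × 15.999 = 15.999
Sum: 10×12.011 + 19×1.008 + 1×14.007 + 1×15.999 = 169.268 → 169.27 g/mol.

169.27 g/mol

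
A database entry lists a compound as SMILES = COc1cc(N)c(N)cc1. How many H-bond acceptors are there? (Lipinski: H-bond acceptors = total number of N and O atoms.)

N atoms: 2; O atoms: 1.
Lipinski HBA = 2 + 1 = 3.

3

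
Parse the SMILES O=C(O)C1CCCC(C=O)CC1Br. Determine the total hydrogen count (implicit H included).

13

Walk through each heavy atom and fill implicit hydrogens from standard valence (C 4, N 3, O 2, S 2, halogen 1):
  atom 1: O, bond orders sum to 2 (valence 2) → 0 H
  atom 2: C, bond orders sum to 4 (valence 4) → 0 H
  atom 3: O, bond orders sum to 1 (valence 2) → 1 H
  atom 4: C, bond orders sum to 3 (valence 4) → 1 H
  atom 5: C, bond orders sum to 2 (valence 4) → 2 H
  atom 6: C, bond orders sum to 2 (valence 4) → 2 H
  atom 7: C, bond orders sum to 2 (valence 4) → 2 H
  atom 8: C, bond orders sum to 3 (valence 4) → 1 H
  atom 9: C, bond orders sum to 3 (valence 4) → 1 H
  atom 10: O, bond orders sum to 2 (valence 2) → 0 H
  atom 11: C, bond orders sum to 2 (valence 4) → 2 H
  atom 12: C, bond orders sum to 3 (valence 4) → 1 H
  atom 13: Br (halogen, monovalent) → 0 H
Total hydrogens: 13.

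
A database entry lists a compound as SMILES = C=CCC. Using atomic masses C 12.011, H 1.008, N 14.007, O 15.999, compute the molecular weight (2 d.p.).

First, the molecular formula is C4H8 (counting implicit H from valence).
  C: 4 × 12.011 = 48.044
  H: 8 × 1.008 = 8.064
Sum: 4×12.011 + 8×1.008 = 56.108 → 56.11 g/mol.

56.11 g/mol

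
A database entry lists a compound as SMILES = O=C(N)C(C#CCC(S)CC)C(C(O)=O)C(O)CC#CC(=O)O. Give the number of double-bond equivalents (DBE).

Degree of unsaturation = (number of rings) + (number of π bonds).
Ring closures in the SMILES: 0.
π bonds: 3 double bonds (each 1 DoU), 2 triple bonds (each 2 DoU) → 7 DoU from unsaturation.
Total DoU = 0 + 7 = 7.

7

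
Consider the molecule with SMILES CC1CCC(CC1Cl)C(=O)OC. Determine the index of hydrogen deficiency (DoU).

Molecular formula: C9H15ClO2.
DoU = (2C + 2 + N − H − X) / 2, where X is the halogen count and O/S are ignored.
    = (2·9 + 2 + 0 − 15 − 1) / 2 = 4 / 2 = 2.

2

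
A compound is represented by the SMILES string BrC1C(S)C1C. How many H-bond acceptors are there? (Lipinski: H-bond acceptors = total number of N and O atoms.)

N atoms: 0; O atoms: 0.
Lipinski HBA = 0 + 0 = 0.

0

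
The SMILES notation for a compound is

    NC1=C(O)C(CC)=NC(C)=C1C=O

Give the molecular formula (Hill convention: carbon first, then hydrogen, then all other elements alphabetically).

Walk through each heavy atom and fill implicit hydrogens from standard valence (C 4, N 3, O 2, S 2, halogen 1):
  atom 1: N, bond orders sum to 1 (valence 3) → 2 H
  atom 2: C, bond orders sum to 4 (valence 4) → 0 H
  atom 3: C, bond orders sum to 4 (valence 4) → 0 H
  atom 4: O, bond orders sum to 1 (valence 2) → 1 H
  atom 5: C, bond orders sum to 4 (valence 4) → 0 H
  atom 6: C, bond orders sum to 2 (valence 4) → 2 H
  atom 7: C, bond orders sum to 1 (valence 4) → 3 H
  atom 8: N, bond orders sum to 3 (valence 3) → 0 H
  atom 9: C, bond orders sum to 4 (valence 4) → 0 H
  atom 10: C, bond orders sum to 1 (valence 4) → 3 H
  atom 11: C, bond orders sum to 4 (valence 4) → 0 H
  atom 12: C, bond orders sum to 3 (valence 4) → 1 H
  atom 13: O, bond orders sum to 2 (valence 2) → 0 H
Totals → C:9, H:12, N:2, O:2.

C9H12N2O2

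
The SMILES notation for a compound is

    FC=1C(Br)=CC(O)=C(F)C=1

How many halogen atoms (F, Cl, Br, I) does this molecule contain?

3

Halogen atoms appear at heavy-atom positions 1, 4, 9 (1×Br, 2×F).
Other groups present: 1 hydroxyl.
Halogen count: 3.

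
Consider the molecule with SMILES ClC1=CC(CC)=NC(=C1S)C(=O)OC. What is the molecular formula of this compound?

Walk through each heavy atom and fill implicit hydrogens from standard valence (C 4, N 3, O 2, S 2, halogen 1):
  atom 1: Cl (halogen, monovalent) → 0 H
  atom 2: C, bond orders sum to 4 (valence 4) → 0 H
  atom 3: C, bond orders sum to 3 (valence 4) → 1 H
  atom 4: C, bond orders sum to 4 (valence 4) → 0 H
  atom 5: C, bond orders sum to 2 (valence 4) → 2 H
  atom 6: C, bond orders sum to 1 (valence 4) → 3 H
  atom 7: N, bond orders sum to 3 (valence 3) → 0 H
  atom 8: C, bond orders sum to 4 (valence 4) → 0 H
  atom 9: C, bond orders sum to 4 (valence 4) → 0 H
  atom 10: S, bond orders sum to 1 (valence 2) → 1 H
  atom 11: C, bond orders sum to 4 (valence 4) → 0 H
  atom 12: O, bond orders sum to 2 (valence 2) → 0 H
  atom 13: O, bond orders sum to 2 (valence 2) → 0 H
  atom 14: C, bond orders sum to 1 (valence 4) → 3 H
Totals → C:9, H:10, Cl:1, N:1, O:2, S:1.

C9H10ClNO2S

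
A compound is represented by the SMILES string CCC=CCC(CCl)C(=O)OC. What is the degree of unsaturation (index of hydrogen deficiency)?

Degree of unsaturation = (number of rings) + (number of π bonds).
Ring closures in the SMILES: 0.
π bonds: 2 double bonds (each 1 DoU) → 2 DoU from unsaturation.
Total DoU = 0 + 2 = 2.

2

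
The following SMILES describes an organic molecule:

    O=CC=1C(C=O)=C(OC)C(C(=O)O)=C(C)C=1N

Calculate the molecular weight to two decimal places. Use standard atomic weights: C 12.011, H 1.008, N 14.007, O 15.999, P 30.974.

237.21 g/mol

First, the molecular formula is C11H11NO5 (counting implicit H from valence).
  C: 11 × 12.011 = 132.121
  H: 11 × 1.008 = 11.088
  N: 1 × 14.007 = 14.007
  O: 5 × 15.999 = 79.995
Sum: 11×12.011 + 11×1.008 + 1×14.007 + 5×15.999 = 237.211 → 237.21 g/mol.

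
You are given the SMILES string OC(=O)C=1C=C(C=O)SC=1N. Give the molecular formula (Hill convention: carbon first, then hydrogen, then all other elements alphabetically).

Walk through each heavy atom and fill implicit hydrogens from standard valence (C 4, N 3, O 2, S 2, halogen 1):
  atom 1: O, bond orders sum to 1 (valence 2) → 1 H
  atom 2: C, bond orders sum to 4 (valence 4) → 0 H
  atom 3: O, bond orders sum to 2 (valence 2) → 0 H
  atom 4: C, bond orders sum to 4 (valence 4) → 0 H
  atom 5: C, bond orders sum to 3 (valence 4) → 1 H
  atom 6: C, bond orders sum to 4 (valence 4) → 0 H
  atom 7: C, bond orders sum to 3 (valence 4) → 1 H
  atom 8: O, bond orders sum to 2 (valence 2) → 0 H
  atom 9: S, bond orders sum to 2 (valence 2) → 0 H
  atom 10: C, bond orders sum to 4 (valence 4) → 0 H
  atom 11: N, bond orders sum to 1 (valence 3) → 2 H
Totals → C:6, H:5, N:1, O:3, S:1.

C6H5NO3S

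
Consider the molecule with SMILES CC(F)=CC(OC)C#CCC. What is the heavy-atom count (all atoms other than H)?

11

Every atom symbol written in the SMILES (organic subset) is one heavy atom; implicit H are not written.
Heavy atoms by element → C:9, F:1, O:1.
Total: 11.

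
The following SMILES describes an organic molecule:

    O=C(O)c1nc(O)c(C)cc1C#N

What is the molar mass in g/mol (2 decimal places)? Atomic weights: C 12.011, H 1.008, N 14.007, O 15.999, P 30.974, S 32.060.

First, the molecular formula is C8H6N2O3 (counting implicit H from valence).
  C: 8 × 12.011 = 96.088
  H: 6 × 1.008 = 6.048
  N: 2 × 14.007 = 28.014
  O: 3 × 15.999 = 47.997
Sum: 8×12.011 + 6×1.008 + 2×14.007 + 3×15.999 = 178.147 → 178.15 g/mol.

178.15 g/mol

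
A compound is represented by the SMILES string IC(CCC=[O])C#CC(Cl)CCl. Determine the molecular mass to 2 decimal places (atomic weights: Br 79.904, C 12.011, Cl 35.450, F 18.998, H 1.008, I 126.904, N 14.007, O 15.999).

First, the molecular formula is C8H9Cl2IO (counting implicit H from valence).
  C: 8 × 12.011 = 96.088
  Cl: 2 × 35.450 = 70.900
  H: 9 × 1.008 = 9.072
  I: 1 × 126.904 = 126.904
  O: 1 × 15.999 = 15.999
Sum: 8×12.011 + 2×35.450 + 9×1.008 + 1×126.904 + 1×15.999 = 318.963 → 318.96 g/mol.

318.96 g/mol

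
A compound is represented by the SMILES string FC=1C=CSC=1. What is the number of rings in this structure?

In SMILES, each pair of matching ring-closure digits denotes one ring-closing bond; the number of such bonds equals the number of independent rings.
Ring-closure bonds here: 1.

1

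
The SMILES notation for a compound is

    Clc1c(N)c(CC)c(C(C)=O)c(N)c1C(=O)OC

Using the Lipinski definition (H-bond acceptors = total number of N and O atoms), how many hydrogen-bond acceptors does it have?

N atoms: 2; O atoms: 3.
Lipinski HBA = 2 + 3 = 5.

5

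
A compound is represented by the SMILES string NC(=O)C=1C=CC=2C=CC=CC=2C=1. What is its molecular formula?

C11H9NO

Walk through each heavy atom and fill implicit hydrogens from standard valence (C 4, N 3, O 2, S 2, halogen 1):
  atom 1: N, bond orders sum to 1 (valence 3) → 2 H
  atom 2: C, bond orders sum to 4 (valence 4) → 0 H
  atom 3: O, bond orders sum to 2 (valence 2) → 0 H
  atom 4: C, bond orders sum to 4 (valence 4) → 0 H
  atom 5: C, bond orders sum to 3 (valence 4) → 1 H
  atom 6: C, bond orders sum to 3 (valence 4) → 1 H
  atom 7: C, bond orders sum to 4 (valence 4) → 0 H
  atom 8: C, bond orders sum to 3 (valence 4) → 1 H
  atom 9: C, bond orders sum to 3 (valence 4) → 1 H
  atom 10: C, bond orders sum to 3 (valence 4) → 1 H
  atom 11: C, bond orders sum to 3 (valence 4) → 1 H
  atom 12: C, bond orders sum to 4 (valence 4) → 0 H
  atom 13: C, bond orders sum to 3 (valence 4) → 1 H
Totals → C:11, H:9, N:1, O:1.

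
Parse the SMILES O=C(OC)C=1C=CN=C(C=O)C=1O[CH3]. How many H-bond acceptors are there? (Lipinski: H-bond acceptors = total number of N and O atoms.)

5

N atoms: 1; O atoms: 4.
Lipinski HBA = 1 + 4 = 5.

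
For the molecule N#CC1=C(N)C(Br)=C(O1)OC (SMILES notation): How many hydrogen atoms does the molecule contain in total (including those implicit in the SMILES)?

5

Walk through each heavy atom and fill implicit hydrogens from standard valence (C 4, N 3, O 2, S 2, halogen 1):
  atom 1: N, bond orders sum to 3 (valence 3) → 0 H
  atom 2: C, bond orders sum to 4 (valence 4) → 0 H
  atom 3: C, bond orders sum to 4 (valence 4) → 0 H
  atom 4: C, bond orders sum to 4 (valence 4) → 0 H
  atom 5: N, bond orders sum to 1 (valence 3) → 2 H
  atom 6: C, bond orders sum to 4 (valence 4) → 0 H
  atom 7: Br (halogen, monovalent) → 0 H
  atom 8: C, bond orders sum to 4 (valence 4) → 0 H
  atom 9: O, bond orders sum to 2 (valence 2) → 0 H
  atom 10: O, bond orders sum to 2 (valence 2) → 0 H
  atom 11: C, bond orders sum to 1 (valence 4) → 3 H
Total hydrogens: 5.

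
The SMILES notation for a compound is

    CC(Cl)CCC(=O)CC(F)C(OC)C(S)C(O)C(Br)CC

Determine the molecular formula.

C14H25BrClFO3S

Walk through each heavy atom and fill implicit hydrogens from standard valence (C 4, N 3, O 2, S 2, halogen 1):
  atom 1: C, bond orders sum to 1 (valence 4) → 3 H
  atom 2: C, bond orders sum to 3 (valence 4) → 1 H
  atom 3: Cl (halogen, monovalent) → 0 H
  atom 4: C, bond orders sum to 2 (valence 4) → 2 H
  atom 5: C, bond orders sum to 2 (valence 4) → 2 H
  atom 6: C, bond orders sum to 4 (valence 4) → 0 H
  atom 7: O, bond orders sum to 2 (valence 2) → 0 H
  atom 8: C, bond orders sum to 2 (valence 4) → 2 H
  atom 9: C, bond orders sum to 3 (valence 4) → 1 H
  atom 10: F (halogen, monovalent) → 0 H
  atom 11: C, bond orders sum to 3 (valence 4) → 1 H
  atom 12: O, bond orders sum to 2 (valence 2) → 0 H
  atom 13: C, bond orders sum to 1 (valence 4) → 3 H
  atom 14: C, bond orders sum to 3 (valence 4) → 1 H
  atom 15: S, bond orders sum to 1 (valence 2) → 1 H
  atom 16: C, bond orders sum to 3 (valence 4) → 1 H
  atom 17: O, bond orders sum to 1 (valence 2) → 1 H
  atom 18: C, bond orders sum to 3 (valence 4) → 1 H
  atom 19: Br (halogen, monovalent) → 0 H
  atom 20: C, bond orders sum to 2 (valence 4) → 2 H
  atom 21: C, bond orders sum to 1 (valence 4) → 3 H
Totals → C:14, H:25, Br:1, Cl:1, F:1, O:3, S:1.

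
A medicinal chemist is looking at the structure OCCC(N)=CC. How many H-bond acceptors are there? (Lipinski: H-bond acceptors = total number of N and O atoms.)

N atoms: 1; O atoms: 1.
Lipinski HBA = 1 + 1 = 2.

2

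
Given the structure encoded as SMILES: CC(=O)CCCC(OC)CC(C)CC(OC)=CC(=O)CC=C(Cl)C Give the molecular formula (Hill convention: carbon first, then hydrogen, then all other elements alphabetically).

C19H31ClO4

Walk through each heavy atom and fill implicit hydrogens from standard valence (C 4, N 3, O 2, S 2, halogen 1):
  atom 1: C, bond orders sum to 1 (valence 4) → 3 H
  atom 2: C, bond orders sum to 4 (valence 4) → 0 H
  atom 3: O, bond orders sum to 2 (valence 2) → 0 H
  atom 4: C, bond orders sum to 2 (valence 4) → 2 H
  atom 5: C, bond orders sum to 2 (valence 4) → 2 H
  atom 6: C, bond orders sum to 2 (valence 4) → 2 H
  atom 7: C, bond orders sum to 3 (valence 4) → 1 H
  atom 8: O, bond orders sum to 2 (valence 2) → 0 H
  atom 9: C, bond orders sum to 1 (valence 4) → 3 H
  atom 10: C, bond orders sum to 2 (valence 4) → 2 H
  atom 11: C, bond orders sum to 3 (valence 4) → 1 H
  atom 12: C, bond orders sum to 1 (valence 4) → 3 H
  atom 13: C, bond orders sum to 2 (valence 4) → 2 H
  atom 14: C, bond orders sum to 4 (valence 4) → 0 H
  atom 15: O, bond orders sum to 2 (valence 2) → 0 H
  atom 16: C, bond orders sum to 1 (valence 4) → 3 H
  atom 17: C, bond orders sum to 3 (valence 4) → 1 H
  atom 18: C, bond orders sum to 4 (valence 4) → 0 H
  atom 19: O, bond orders sum to 2 (valence 2) → 0 H
  atom 20: C, bond orders sum to 2 (valence 4) → 2 H
  atom 21: C, bond orders sum to 3 (valence 4) → 1 H
  atom 22: C, bond orders sum to 4 (valence 4) → 0 H
  atom 23: Cl (halogen, monovalent) → 0 H
  atom 24: C, bond orders sum to 1 (valence 4) → 3 H
Totals → C:19, H:31, Cl:1, O:4.
In Hill order: C19H31ClO4.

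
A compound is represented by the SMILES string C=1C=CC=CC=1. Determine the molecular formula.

C6H6

Walk through each heavy atom and fill implicit hydrogens from standard valence (C 4, N 3, O 2, S 2, halogen 1):
  atom 1: C, bond orders sum to 3 (valence 4) → 1 H
  atom 2: C, bond orders sum to 3 (valence 4) → 1 H
  atom 3: C, bond orders sum to 3 (valence 4) → 1 H
  atom 4: C, bond orders sum to 3 (valence 4) → 1 H
  atom 5: C, bond orders sum to 3 (valence 4) → 1 H
  atom 6: C, bond orders sum to 3 (valence 4) → 1 H
Totals → C:6, H:6.
In Hill order: C6H6.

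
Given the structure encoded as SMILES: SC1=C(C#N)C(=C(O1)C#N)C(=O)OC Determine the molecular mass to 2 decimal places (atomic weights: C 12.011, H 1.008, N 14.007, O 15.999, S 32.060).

First, the molecular formula is C8H4N2O3S (counting implicit H from valence).
  C: 8 × 12.011 = 96.088
  H: 4 × 1.008 = 4.032
  N: 2 × 14.007 = 28.014
  O: 3 × 15.999 = 47.997
  S: 1 × 32.060 = 32.060
Sum: 8×12.011 + 4×1.008 + 2×14.007 + 3×15.999 + 1×32.060 = 208.191 → 208.19 g/mol.

208.19 g/mol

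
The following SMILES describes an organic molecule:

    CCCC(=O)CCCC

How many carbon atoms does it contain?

8

Count every carbon token in the SMILES (each C, including those in ring-closure positions and inside branches).
Carbon count: 8.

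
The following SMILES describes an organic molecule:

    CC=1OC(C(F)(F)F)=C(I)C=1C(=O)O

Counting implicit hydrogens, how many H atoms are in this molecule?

Walk through each heavy atom and fill implicit hydrogens from standard valence (C 4, N 3, O 2, S 2, halogen 1):
  atom 1: C, bond orders sum to 1 (valence 4) → 3 H
  atom 2: C, bond orders sum to 4 (valence 4) → 0 H
  atom 3: O, bond orders sum to 2 (valence 2) → 0 H
  atom 4: C, bond orders sum to 4 (valence 4) → 0 H
  atom 5: C, bond orders sum to 4 (valence 4) → 0 H
  atom 6: F (halogen, monovalent) → 0 H
  atom 7: F (halogen, monovalent) → 0 H
  atom 8: F (halogen, monovalent) → 0 H
  atom 9: C, bond orders sum to 4 (valence 4) → 0 H
  atom 10: I (halogen, monovalent) → 0 H
  atom 11: C, bond orders sum to 4 (valence 4) → 0 H
  atom 12: C, bond orders sum to 4 (valence 4) → 0 H
  atom 13: O, bond orders sum to 2 (valence 2) → 0 H
  atom 14: O, bond orders sum to 1 (valence 2) → 1 H
Total hydrogens: 4.

4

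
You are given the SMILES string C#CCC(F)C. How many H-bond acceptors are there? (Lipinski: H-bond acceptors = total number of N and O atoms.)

N atoms: 0; O atoms: 0.
Lipinski HBA = 0 + 0 = 0.

0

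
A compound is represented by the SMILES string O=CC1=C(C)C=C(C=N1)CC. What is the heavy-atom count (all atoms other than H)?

Every atom symbol written in the SMILES (organic subset) is one heavy atom; implicit H are not written.
Heavy atoms by element → C:9, N:1, O:1.
Total: 11.

11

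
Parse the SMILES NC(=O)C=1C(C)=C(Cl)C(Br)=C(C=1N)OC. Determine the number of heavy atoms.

15

Every atom symbol written in the SMILES (organic subset) is one heavy atom; implicit H are not written.
Heavy atoms by element → Br:1, C:9, Cl:1, N:2, O:2.
Total: 15.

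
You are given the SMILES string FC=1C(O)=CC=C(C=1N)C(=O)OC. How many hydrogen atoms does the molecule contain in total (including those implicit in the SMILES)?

8

Walk through each heavy atom and fill implicit hydrogens from standard valence (C 4, N 3, O 2, S 2, halogen 1):
  atom 1: F (halogen, monovalent) → 0 H
  atom 2: C, bond orders sum to 4 (valence 4) → 0 H
  atom 3: C, bond orders sum to 4 (valence 4) → 0 H
  atom 4: O, bond orders sum to 1 (valence 2) → 1 H
  atom 5: C, bond orders sum to 3 (valence 4) → 1 H
  atom 6: C, bond orders sum to 3 (valence 4) → 1 H
  atom 7: C, bond orders sum to 4 (valence 4) → 0 H
  atom 8: C, bond orders sum to 4 (valence 4) → 0 H
  atom 9: N, bond orders sum to 1 (valence 3) → 2 H
  atom 10: C, bond orders sum to 4 (valence 4) → 0 H
  atom 11: O, bond orders sum to 2 (valence 2) → 0 H
  atom 12: O, bond orders sum to 2 (valence 2) → 0 H
  atom 13: C, bond orders sum to 1 (valence 4) → 3 H
Total hydrogens: 8.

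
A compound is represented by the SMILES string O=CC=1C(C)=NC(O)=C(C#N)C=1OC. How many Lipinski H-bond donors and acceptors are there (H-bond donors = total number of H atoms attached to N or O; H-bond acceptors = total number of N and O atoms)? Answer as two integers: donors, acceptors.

1, 5

Donors: find every N or O and count the H atoms it carries.
  atom 1 (O): bond orders sum to 2 → 0 H
  atom 6 (N): bond orders sum to 3 → 0 H
  atom 8 (O): bond orders sum to 1 → 1 H
  atom 11 (N): bond orders sum to 3 → 0 H
  atom 13 (O): bond orders sum to 2 → 0 H
Lipinski HBD = 1.
Acceptors: N atoms = 2, O atoms = 3 → HBA = 5.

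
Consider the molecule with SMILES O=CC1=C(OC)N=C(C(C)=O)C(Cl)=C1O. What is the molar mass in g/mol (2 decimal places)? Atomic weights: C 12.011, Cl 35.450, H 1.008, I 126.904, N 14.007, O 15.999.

First, the molecular formula is C9H8ClNO4 (counting implicit H from valence).
  C: 9 × 12.011 = 108.099
  Cl: 1 × 35.450 = 35.450
  H: 8 × 1.008 = 8.064
  N: 1 × 14.007 = 14.007
  O: 4 × 15.999 = 63.996
Sum: 9×12.011 + 1×35.450 + 8×1.008 + 1×14.007 + 4×15.999 = 229.616 → 229.62 g/mol.

229.62 g/mol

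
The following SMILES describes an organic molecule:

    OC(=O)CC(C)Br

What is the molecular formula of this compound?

Walk through each heavy atom and fill implicit hydrogens from standard valence (C 4, N 3, O 2, S 2, halogen 1):
  atom 1: O, bond orders sum to 1 (valence 2) → 1 H
  atom 2: C, bond orders sum to 4 (valence 4) → 0 H
  atom 3: O, bond orders sum to 2 (valence 2) → 0 H
  atom 4: C, bond orders sum to 2 (valence 4) → 2 H
  atom 5: C, bond orders sum to 3 (valence 4) → 1 H
  atom 6: C, bond orders sum to 1 (valence 4) → 3 H
  atom 7: Br (halogen, monovalent) → 0 H
Totals → C:4, H:7, Br:1, O:2.
In Hill order: C4H7BrO2.

C4H7BrO2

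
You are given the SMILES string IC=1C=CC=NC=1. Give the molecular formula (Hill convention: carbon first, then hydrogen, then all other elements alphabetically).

C5H4IN

Walk through each heavy atom and fill implicit hydrogens from standard valence (C 4, N 3, O 2, S 2, halogen 1):
  atom 1: I (halogen, monovalent) → 0 H
  atom 2: C, bond orders sum to 4 (valence 4) → 0 H
  atom 3: C, bond orders sum to 3 (valence 4) → 1 H
  atom 4: C, bond orders sum to 3 (valence 4) → 1 H
  atom 5: C, bond orders sum to 3 (valence 4) → 1 H
  atom 6: N, bond orders sum to 3 (valence 3) → 0 H
  atom 7: C, bond orders sum to 3 (valence 4) → 1 H
Totals → C:5, H:4, I:1, N:1.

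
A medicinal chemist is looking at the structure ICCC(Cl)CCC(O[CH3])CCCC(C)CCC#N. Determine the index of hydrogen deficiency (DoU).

Molecular formula: C15H27ClINO.
DoU = (2C + 2 + N − H − X) / 2, where X is the halogen count and O/S are ignored.
    = (2·15 + 2 + 1 − 27 − 2) / 2 = 4 / 2 = 2.

2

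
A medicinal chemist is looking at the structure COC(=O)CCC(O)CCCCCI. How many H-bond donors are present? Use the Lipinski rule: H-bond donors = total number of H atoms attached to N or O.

Donors: find every N or O and count the H atoms it carries.
  atom 2 (O): bond orders sum to 2 → 0 H
  atom 4 (O): bond orders sum to 2 → 0 H
  atom 8 (O): bond orders sum to 1 → 1 H
Lipinski HBD = 1.

1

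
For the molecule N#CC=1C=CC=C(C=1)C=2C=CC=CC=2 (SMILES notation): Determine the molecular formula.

Walk through each heavy atom and fill implicit hydrogens from standard valence (C 4, N 3, O 2, S 2, halogen 1):
  atom 1: N, bond orders sum to 3 (valence 3) → 0 H
  atom 2: C, bond orders sum to 4 (valence 4) → 0 H
  atom 3: C, bond orders sum to 4 (valence 4) → 0 H
  atom 4: C, bond orders sum to 3 (valence 4) → 1 H
  atom 5: C, bond orders sum to 3 (valence 4) → 1 H
  atom 6: C, bond orders sum to 3 (valence 4) → 1 H
  atom 7: C, bond orders sum to 4 (valence 4) → 0 H
  atom 8: C, bond orders sum to 3 (valence 4) → 1 H
  atom 9: C, bond orders sum to 4 (valence 4) → 0 H
  atom 10: C, bond orders sum to 3 (valence 4) → 1 H
  atom 11: C, bond orders sum to 3 (valence 4) → 1 H
  atom 12: C, bond orders sum to 3 (valence 4) → 1 H
  atom 13: C, bond orders sum to 3 (valence 4) → 1 H
  atom 14: C, bond orders sum to 3 (valence 4) → 1 H
Totals → C:13, H:9, N:1.

C13H9N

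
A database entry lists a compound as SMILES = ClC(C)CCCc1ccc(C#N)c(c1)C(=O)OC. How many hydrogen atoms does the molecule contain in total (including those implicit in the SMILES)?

Walk through each heavy atom and fill implicit hydrogens from standard valence (C 4, N 3, O 2, S 2, halogen 1); for lowercase aromatic atoms, an aromatic c carries 1 H when it has two neighbours and 0 H with three, and aromatic n carries 0 H:
  atom 1: Cl (halogen, monovalent) → 0 H
  atom 2: C, bond orders sum to 3 (valence 4) → 1 H
  atom 3: C, bond orders sum to 1 (valence 4) → 3 H
  atom 4: C, bond orders sum to 2 (valence 4) → 2 H
  atom 5: C, bond orders sum to 2 (valence 4) → 2 H
  atom 6: C, bond orders sum to 2 (valence 4) → 2 H
  atom 7: aromatic c, 3 neighbours → 0 H
  atom 8: aromatic c, 2 neighbours → 1 H
  atom 9: aromatic c, 2 neighbours → 1 H
  atom 10: aromatic c, 3 neighbours → 0 H
  atom 11: C, bond orders sum to 4 (valence 4) → 0 H
  atom 12: N, bond orders sum to 3 (valence 3) → 0 H
  atom 13: aromatic c, 3 neighbours → 0 H
  atom 14: aromatic c, 2 neighbours → 1 H
  atom 15: C, bond orders sum to 4 (valence 4) → 0 H
  atom 16: O, bond orders sum to 2 (valence 2) → 0 H
  atom 17: O, bond orders sum to 2 (valence 2) → 0 H
  atom 18: C, bond orders sum to 1 (valence 4) → 3 H
Total hydrogens: 16.

16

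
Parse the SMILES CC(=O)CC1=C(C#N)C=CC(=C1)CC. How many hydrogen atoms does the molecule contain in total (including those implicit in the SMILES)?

Walk through each heavy atom and fill implicit hydrogens from standard valence (C 4, N 3, O 2, S 2, halogen 1):
  atom 1: C, bond orders sum to 1 (valence 4) → 3 H
  atom 2: C, bond orders sum to 4 (valence 4) → 0 H
  atom 3: O, bond orders sum to 2 (valence 2) → 0 H
  atom 4: C, bond orders sum to 2 (valence 4) → 2 H
  atom 5: C, bond orders sum to 4 (valence 4) → 0 H
  atom 6: C, bond orders sum to 4 (valence 4) → 0 H
  atom 7: C, bond orders sum to 4 (valence 4) → 0 H
  atom 8: N, bond orders sum to 3 (valence 3) → 0 H
  atom 9: C, bond orders sum to 3 (valence 4) → 1 H
  atom 10: C, bond orders sum to 3 (valence 4) → 1 H
  atom 11: C, bond orders sum to 4 (valence 4) → 0 H
  atom 12: C, bond orders sum to 3 (valence 4) → 1 H
  atom 13: C, bond orders sum to 2 (valence 4) → 2 H
  atom 14: C, bond orders sum to 1 (valence 4) → 3 H
Total hydrogens: 13.

13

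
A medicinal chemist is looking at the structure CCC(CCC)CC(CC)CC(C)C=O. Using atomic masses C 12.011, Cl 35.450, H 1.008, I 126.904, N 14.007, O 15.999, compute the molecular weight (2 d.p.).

First, the molecular formula is C14H28O (counting implicit H from valence).
  C: 14 × 12.011 = 168.154
  H: 28 × 1.008 = 28.224
  O: 1 × 15.999 = 15.999
Sum: 14×12.011 + 28×1.008 + 1×15.999 = 212.377 → 212.38 g/mol.

212.38 g/mol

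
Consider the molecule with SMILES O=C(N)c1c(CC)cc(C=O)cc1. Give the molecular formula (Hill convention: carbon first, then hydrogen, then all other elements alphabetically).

C10H11NO2

Walk through each heavy atom and fill implicit hydrogens from standard valence (C 4, N 3, O 2, S 2, halogen 1); for lowercase aromatic atoms, an aromatic c carries 1 H when it has two neighbours and 0 H with three, and aromatic n carries 0 H:
  atom 1: O, bond orders sum to 2 (valence 2) → 0 H
  atom 2: C, bond orders sum to 4 (valence 4) → 0 H
  atom 3: N, bond orders sum to 1 (valence 3) → 2 H
  atom 4: aromatic c, 3 neighbours → 0 H
  atom 5: aromatic c, 3 neighbours → 0 H
  atom 6: C, bond orders sum to 2 (valence 4) → 2 H
  atom 7: C, bond orders sum to 1 (valence 4) → 3 H
  atom 8: aromatic c, 2 neighbours → 1 H
  atom 9: aromatic c, 3 neighbours → 0 H
  atom 10: C, bond orders sum to 3 (valence 4) → 1 H
  atom 11: O, bond orders sum to 2 (valence 2) → 0 H
  atom 12: aromatic c, 2 neighbours → 1 H
  atom 13: aromatic c, 2 neighbours → 1 H
Totals → C:10, H:11, N:1, O:2.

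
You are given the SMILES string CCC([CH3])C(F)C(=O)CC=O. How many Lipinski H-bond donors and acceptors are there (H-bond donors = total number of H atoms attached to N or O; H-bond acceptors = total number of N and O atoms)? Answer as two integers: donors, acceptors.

Donors: find every N or O and count the H atoms it carries.
  atom 8 (O): bond orders sum to 2 → 0 H
  atom 11 (O): bond orders sum to 2 → 0 H
Lipinski HBD = 0.
Acceptors: N atoms = 0, O atoms = 2 → HBA = 2.

0, 2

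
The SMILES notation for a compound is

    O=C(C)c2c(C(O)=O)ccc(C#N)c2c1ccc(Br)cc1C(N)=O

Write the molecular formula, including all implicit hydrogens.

C17H11BrN2O4

Walk through each heavy atom and fill implicit hydrogens from standard valence (C 4, N 3, O 2, S 2, halogen 1); for lowercase aromatic atoms, an aromatic c carries 1 H when it has two neighbours and 0 H with three, and aromatic n carries 0 H:
  atom 1: O, bond orders sum to 2 (valence 2) → 0 H
  atom 2: C, bond orders sum to 4 (valence 4) → 0 H
  atom 3: C, bond orders sum to 1 (valence 4) → 3 H
  atom 4: aromatic c, 3 neighbours → 0 H
  atom 5: aromatic c, 3 neighbours → 0 H
  atom 6: C, bond orders sum to 4 (valence 4) → 0 H
  atom 7: O, bond orders sum to 1 (valence 2) → 1 H
  atom 8: O, bond orders sum to 2 (valence 2) → 0 H
  atom 9: aromatic c, 2 neighbours → 1 H
  atom 10: aromatic c, 2 neighbours → 1 H
  atom 11: aromatic c, 3 neighbours → 0 H
  atom 12: C, bond orders sum to 4 (valence 4) → 0 H
  atom 13: N, bond orders sum to 3 (valence 3) → 0 H
  atom 14: aromatic c, 3 neighbours → 0 H
  atom 15: aromatic c, 3 neighbours → 0 H
  atom 16: aromatic c, 2 neighbours → 1 H
  atom 17: aromatic c, 2 neighbours → 1 H
  atom 18: aromatic c, 3 neighbours → 0 H
  atom 19: Br (halogen, monovalent) → 0 H
  atom 20: aromatic c, 2 neighbours → 1 H
  atom 21: aromatic c, 3 neighbours → 0 H
  atom 22: C, bond orders sum to 4 (valence 4) → 0 H
  atom 23: N, bond orders sum to 1 (valence 3) → 2 H
  atom 24: O, bond orders sum to 2 (valence 2) → 0 H
Totals → C:17, H:11, Br:1, N:2, O:4.
In Hill order: C17H11BrN2O4.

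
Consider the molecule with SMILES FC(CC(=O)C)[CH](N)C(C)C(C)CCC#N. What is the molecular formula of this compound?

C12H21FN2O

Walk through each heavy atom and fill implicit hydrogens from standard valence (C 4, N 3, O 2, S 2, halogen 1):
  atom 1: F (halogen, monovalent) → 0 H
  atom 2: C, bond orders sum to 3 (valence 4) → 1 H
  atom 3: C, bond orders sum to 2 (valence 4) → 2 H
  atom 4: C, bond orders sum to 4 (valence 4) → 0 H
  atom 5: O, bond orders sum to 2 (valence 2) → 0 H
  atom 6: C, bond orders sum to 1 (valence 4) → 3 H
  atom 7: C with explicit H count 1
  atom 8: N, bond orders sum to 1 (valence 3) → 2 H
  atom 9: C, bond orders sum to 3 (valence 4) → 1 H
  atom 10: C, bond orders sum to 1 (valence 4) → 3 H
  atom 11: C, bond orders sum to 3 (valence 4) → 1 H
  atom 12: C, bond orders sum to 1 (valence 4) → 3 H
  atom 13: C, bond orders sum to 2 (valence 4) → 2 H
  atom 14: C, bond orders sum to 2 (valence 4) → 2 H
  atom 15: C, bond orders sum to 4 (valence 4) → 0 H
  atom 16: N, bond orders sum to 3 (valence 3) → 0 H
Totals → C:12, H:21, F:1, N:2, O:1.
In Hill order: C12H21FN2O.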